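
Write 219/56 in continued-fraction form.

Run the Euclidean algorithm on 219 and 56; the successive quotients are the partial quotients a_0, a_1, ... (each step inverts the fractional part left over by the previous one):
  219 = 3*56 + 51, so a_0 = 3.
  56 = 1*51 + 5, so a_1 = 1.
  51 = 10*5 + 1, so a_2 = 10.
  5 = 5*1 + 0, so a_3 = 5.
The remainder reaches 0 after 4 divisions, so the expansion has 4 partial quotients, read off in order.

[3; 1, 10, 5]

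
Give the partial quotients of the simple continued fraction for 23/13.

[1; 1, 3, 3]

Run the Euclidean algorithm on 23 and 13; the successive quotients are the partial quotients a_0, a_1, ... (each step inverts the fractional part left over by the previous one):
  23 = 1*13 + 10, so a_0 = 1.
  13 = 1*10 + 3, so a_1 = 1.
  10 = 3*3 + 1, so a_2 = 3.
  3 = 3*1 + 0, so a_3 = 3.
The remainder reaches 0 after 4 divisions, so the expansion has 4 partial quotients, read off in order.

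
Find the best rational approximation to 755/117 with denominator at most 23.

Expand x = 755/117 as a continued fraction with the Euclidean algorithm:
  755 = 6*117 + 53, so a_0 = 6.
  117 = 2*53 + 11, so a_1 = 2.
  53 = 4*11 + 9, so a_2 = 4.
  11 = 1*9 + 2, so a_3 = 1.
  9 = 4*2 + 1, so a_4 = 4.
  2 = 2*1 + 0, so a_5 = 2.
so x = [6; 2, 4, 1, 4, 2].
Convergents (p_i = a_i*p_{i-1} + p_{i-2}, q_i = a_i*q_{i-1} + q_{i-2} with p_{-2}=0, p_{-1}=1, q_{-2}=1, q_{-1}=0), until the denominator exceeds 23:
  i=0: a_0=6, p_0 = 6*1 + 0 = 6, q_0 = 6*0 + 1 = 1.
  i=1: a_1=2, p_1 = 2*6 + 1 = 13, q_1 = 2*1 + 0 = 2.
  i=2: a_2=4, p_2 = 4*13 + 6 = 58, q_2 = 4*2 + 1 = 9.
  i=3: a_3=1, p_3 = 1*58 + 13 = 71, q_3 = 1*9 + 2 = 11.
  i=4: a_4=4, p_4 = 4*71 + 58 = 342, q_4 = 4*11 + 9 = 53.
q_4 = 53 > 23, so the last convergent with denominator <= 23 is p_3/q_3 = 71/11.
The closest fraction with denominator <= 23 is either p_3/q_3 or the intermediate fraction (k*p_3 + p_2)/(k*q_3 + q_2) with the largest k >= 1 whose denominator stays <= 23; these approach x as k grows, and every other convergent or intermediate fraction in range is farther away.
Largest k: floor((23 - q_2)/q_3) = floor((23 - 9)/11) = 1.
That gives (1*71 + 58)/(1*11 + 9) = 129/20.
Compare the errors: |x - 71/11| = |755*11 - 71*117|/(117*11) = 2/1287, and |x - 129/20| = |755*20 - 129*117|/(117*20) = 7/2340.
Cross-multiplying, 2*2340 = 4680 < 9009 = 7*1287, so 2/1287 is smaller: the convergent 71/11 is closer to x than 129/20.

71/11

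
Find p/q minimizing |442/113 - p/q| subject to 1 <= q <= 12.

Expand x = 442/113 as a continued fraction with the Euclidean algorithm:
  442 = 3*113 + 103, so a_0 = 3.
  113 = 1*103 + 10, so a_1 = 1.
  103 = 10*10 + 3, so a_2 = 10.
  10 = 3*3 + 1, so a_3 = 3.
  3 = 3*1 + 0, so a_4 = 3.
so x = [3; 1, 10, 3, 3].
Convergents (p_i = a_i*p_{i-1} + p_{i-2}, q_i = a_i*q_{i-1} + q_{i-2} with p_{-2}=0, p_{-1}=1, q_{-2}=1, q_{-1}=0), until the denominator exceeds 12:
  i=0: a_0=3, p_0 = 3*1 + 0 = 3, q_0 = 3*0 + 1 = 1.
  i=1: a_1=1, p_1 = 1*3 + 1 = 4, q_1 = 1*1 + 0 = 1.
  i=2: a_2=10, p_2 = 10*4 + 3 = 43, q_2 = 10*1 + 1 = 11.
  i=3: a_3=3, p_3 = 3*43 + 4 = 133, q_3 = 3*11 + 1 = 34.
q_3 = 34 > 12, so the last convergent with denominator <= 12 is p_2/q_2 = 43/11.
The closest fraction with denominator <= 12 is either p_2/q_2 or the intermediate fraction (k*p_2 + p_1)/(k*q_2 + q_1) with the largest k >= 1 whose denominator stays <= 12; these approach x as k grows, and every other convergent or intermediate fraction in range is farther away.
Largest k: floor((12 - q_1)/q_2) = floor((12 - 1)/11) = 1.
That gives (1*43 + 4)/(1*11 + 1) = 47/12.
Compare the errors: |x - 43/11| = |442*11 - 43*113|/(113*11) = 3/1243, and |x - 47/12| = |442*12 - 47*113|/(113*12) = 7/1356.
Cross-multiplying, 3*1356 = 4068 < 8701 = 7*1243, so 3/1243 is smaller: the convergent 43/11 is closer to x than 47/12.

43/11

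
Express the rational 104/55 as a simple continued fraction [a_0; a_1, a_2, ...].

Run the Euclidean algorithm on 104 and 55; the successive quotients are the partial quotients a_0, a_1, ... (each step inverts the fractional part left over by the previous one):
  104 = 1*55 + 49, so a_0 = 1.
  55 = 1*49 + 6, so a_1 = 1.
  49 = 8*6 + 1, so a_2 = 8.
  6 = 6*1 + 0, so a_3 = 6.
The remainder reaches 0 after 4 divisions, so the expansion has 4 partial quotients, read off in order.

[1; 1, 8, 6]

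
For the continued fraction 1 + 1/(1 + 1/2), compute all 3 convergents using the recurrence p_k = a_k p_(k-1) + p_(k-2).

Using the convergent recurrence p_i = a_i*p_{i-1} + p_{i-2}, q_i = a_i*q_{i-1} + q_{i-2} with p_{-2}=0, p_{-1}=1, q_{-2}=1, q_{-1}=0:
  i=0: a_0=1, p_0 = 1*1 + 0 = 1, q_0 = 1*0 + 1 = 1.
  i=1: a_1=1, p_1 = 1*1 + 1 = 2, q_1 = 1*1 + 0 = 1.
  i=2: a_2=2, p_2 = 2*2 + 1 = 5, q_2 = 2*1 + 1 = 3.

1/1, 2/1, 5/3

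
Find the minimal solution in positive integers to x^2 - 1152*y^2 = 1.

(x, y) = (577, 17)

First expand sqrt(1152) as a continued fraction. With x_i = (sqrt(1152) + m_i)/d_i and (m_0, d_0) = (0, 1): a_0 = floor(sqrt(1152)) = 33, since 33^2 = 1089 <= 1152 < 1156 = 34^2.
Iterate m_{i+1} = d_i*a_i - m_i, d_{i+1} = (1152 - m_{i+1}^2)/d_i, a_{i+1} = floor((a_0 + m_{i+1})/d_{i+1}):
  m_1 = 1*33 - 0 = 33, d_1 = (1152 - 33^2)/1 = 63/1 = 63, a_1 = floor((33 + 33)/63) = 1.
  m_2 = 63*1 - 33 = 30, d_2 = (1152 - 30^2)/63 = 252/63 = 4, a_2 = floor((33 + 30)/4) = 15.
  m_3 = 4*15 - 30 = 30, d_3 = (1152 - 30^2)/4 = 252/4 = 63, a_3 = floor((33 + 30)/63) = 1.
  m_4 = 63*1 - 30 = 33, d_4 = (1152 - 33^2)/63 = 63/63 = 1, a_4 = floor((33 + 33)/1) = 66.
  m_5 = 1*66 - 33 = 33, d_5 = (1152 - 33^2)/1 = 63/1 = 63: (m_5, d_5) = (m_1, d_1) = (33, 63), so from here the quotients repeat a_1, ..., a_4; the period length is 4.
So sqrt(1152) = [33; (1, 15, 1, 66)] with period length k = 4.
k is even, so the fundamental solution of x^2 - 1152y^2 = 1 is (p_{k-1}, q_{k-1}) = (p_3, q_3); compute convergents through index 3.
Convergents (p_i = a_i*p_{i-1} + p_{i-2}, q_i = a_i*q_{i-1} + q_{i-2} with p_{-2}=0, p_{-1}=1, q_{-2}=1, q_{-1}=0):
  i=0: a_0=33, p_0 = 33*1 + 0 = 33, q_0 = 33*0 + 1 = 1.
  i=1: a_1=1, p_1 = 1*33 + 1 = 34, q_1 = 1*1 + 0 = 1.
  i=2: a_2=15, p_2 = 15*34 + 33 = 543, q_2 = 15*1 + 1 = 16.
  i=3: a_3=1, p_3 = 1*543 + 34 = 577, q_3 = 1*16 + 1 = 17.
Check: 577^2 - 1152*17^2 = 332929 - 332928 = 1, so (x, y) = (577, 17) solves the equation, and by the theorem it is the least positive solution.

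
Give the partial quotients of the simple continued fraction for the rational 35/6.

Run the Euclidean algorithm on 35 and 6; the successive quotients are the partial quotients a_0, a_1, ... (each step inverts the fractional part left over by the previous one):
  35 = 5*6 + 5, so a_0 = 5.
  6 = 1*5 + 1, so a_1 = 1.
  5 = 5*1 + 0, so a_2 = 5.
The remainder reaches 0 after 3 divisions, so the expansion has 3 partial quotients, read off in order.

[5; 1, 5]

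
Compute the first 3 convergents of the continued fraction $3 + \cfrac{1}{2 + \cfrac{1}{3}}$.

3/1, 7/2, 24/7

Using the convergent recurrence p_i = a_i*p_{i-1} + p_{i-2}, q_i = a_i*q_{i-1} + q_{i-2} with p_{-2}=0, p_{-1}=1, q_{-2}=1, q_{-1}=0:
  i=0: a_0=3, p_0 = 3*1 + 0 = 3, q_0 = 3*0 + 1 = 1.
  i=1: a_1=2, p_1 = 2*3 + 1 = 7, q_1 = 2*1 + 0 = 2.
  i=2: a_2=3, p_2 = 3*7 + 3 = 24, q_2 = 3*2 + 1 = 7.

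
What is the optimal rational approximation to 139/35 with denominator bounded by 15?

Expand x = 139/35 as a continued fraction with the Euclidean algorithm:
  139 = 3*35 + 34, so a_0 = 3.
  35 = 1*34 + 1, so a_1 = 1.
  34 = 34*1 + 0, so a_2 = 34.
so x = [3; 1, 34].
Convergents (p_i = a_i*p_{i-1} + p_{i-2}, q_i = a_i*q_{i-1} + q_{i-2} with p_{-2}=0, p_{-1}=1, q_{-2}=1, q_{-1}=0), until the denominator exceeds 15:
  i=0: a_0=3, p_0 = 3*1 + 0 = 3, q_0 = 3*0 + 1 = 1.
  i=1: a_1=1, p_1 = 1*3 + 1 = 4, q_1 = 1*1 + 0 = 1.
  i=2: a_2=34, p_2 = 34*4 + 3 = 139, q_2 = 34*1 + 1 = 35.
q_2 = 35 > 15, so the last convergent with denominator <= 15 is p_1/q_1 = 4/1.
The closest fraction with denominator <= 15 is either p_1/q_1 or the intermediate fraction (k*p_1 + p_0)/(k*q_1 + q_0) with the largest k >= 1 whose denominator stays <= 15; these approach x as k grows, and every other convergent or intermediate fraction in range is farther away.
Largest k: floor((15 - q_0)/q_1) = floor((15 - 1)/1) = 14.
That gives (14*4 + 3)/(14*1 + 1) = 59/15.
Compare the errors: |x - 4/1| = |139*1 - 4*35|/(35*1) = 1/35, and |x - 59/15| = |139*15 - 59*35|/(35*15) = 20/525.
Cross-multiplying, 1*525 = 525 < 700 = 20*35, so 1/35 is smaller: the convergent 4/1 is closer to x than 59/15.

4/1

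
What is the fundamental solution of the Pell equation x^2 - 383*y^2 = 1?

First expand sqrt(383) as a continued fraction. With x_i = (sqrt(383) + m_i)/d_i and (m_0, d_0) = (0, 1): a_0 = floor(sqrt(383)) = 19, since 19^2 = 361 <= 383 < 400 = 20^2.
Iterate m_{i+1} = d_i*a_i - m_i, d_{i+1} = (383 - m_{i+1}^2)/d_i, a_{i+1} = floor((a_0 + m_{i+1})/d_{i+1}):
  m_1 = 1*19 - 0 = 19, d_1 = (383 - 19^2)/1 = 22/1 = 22, a_1 = floor((19 + 19)/22) = 1.
  m_2 = 22*1 - 19 = 3, d_2 = (383 - 3^2)/22 = 374/22 = 17, a_2 = floor((19 + 3)/17) = 1.
  m_3 = 17*1 - 3 = 14, d_3 = (383 - 14^2)/17 = 187/17 = 11, a_3 = floor((19 + 14)/11) = 3.
  m_4 = 11*3 - 14 = 19, d_4 = (383 - 19^2)/11 = 22/11 = 2, a_4 = floor((19 + 19)/2) = 19.
  m_5 = 2*19 - 19 = 19, d_5 = (383 - 19^2)/2 = 22/2 = 11, a_5 = floor((19 + 19)/11) = 3.
  m_6 = 11*3 - 19 = 14, d_6 = (383 - 14^2)/11 = 187/11 = 17, a_6 = floor((19 + 14)/17) = 1.
  m_7 = 17*1 - 14 = 3, d_7 = (383 - 3^2)/17 = 374/17 = 22, a_7 = floor((19 + 3)/22) = 1.
  m_8 = 22*1 - 3 = 19, d_8 = (383 - 19^2)/22 = 22/22 = 1, a_8 = floor((19 + 19)/1) = 38.
  m_9 = 1*38 - 19 = 19, d_9 = (383 - 19^2)/1 = 22/1 = 22: (m_9, d_9) = (m_1, d_1) = (19, 22), so from here the quotients repeat a_1, ..., a_8; the period length is 8.
So sqrt(383) = [19; (1, 1, 3, 19, 3, 1, 1, 38)] with period length k = 8.
k is even, so the fundamental solution of x^2 - 383y^2 = 1 is (p_{k-1}, q_{k-1}) = (p_7, q_7); compute convergents through index 7.
Convergents (p_i = a_i*p_{i-1} + p_{i-2}, q_i = a_i*q_{i-1} + q_{i-2} with p_{-2}=0, p_{-1}=1, q_{-2}=1, q_{-1}=0):
  i=0: a_0=19, p_0 = 19*1 + 0 = 19, q_0 = 19*0 + 1 = 1.
  i=1: a_1=1, p_1 = 1*19 + 1 = 20, q_1 = 1*1 + 0 = 1.
  i=2: a_2=1, p_2 = 1*20 + 19 = 39, q_2 = 1*1 + 1 = 2.
  i=3: a_3=3, p_3 = 3*39 + 20 = 137, q_3 = 3*2 + 1 = 7.
  i=4: a_4=19, p_4 = 19*137 + 39 = 2642, q_4 = 19*7 + 2 = 135.
  i=5: a_5=3, p_5 = 3*2642 + 137 = 8063, q_5 = 3*135 + 7 = 412.
  i=6: a_6=1, p_6 = 1*8063 + 2642 = 10705, q_6 = 1*412 + 135 = 547.
  i=7: a_7=1, p_7 = 1*10705 + 8063 = 18768, q_7 = 1*547 + 412 = 959.
Check: 18768^2 - 383*959^2 = 352237824 - 352237823 = 1, so (x, y) = (18768, 959) solves the equation, and by the theorem it is the least positive solution.

(x, y) = (18768, 959)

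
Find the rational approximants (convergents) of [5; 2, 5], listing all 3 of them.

Using the convergent recurrence p_i = a_i*p_{i-1} + p_{i-2}, q_i = a_i*q_{i-1} + q_{i-2} with p_{-2}=0, p_{-1}=1, q_{-2}=1, q_{-1}=0:
  i=0: a_0=5, p_0 = 5*1 + 0 = 5, q_0 = 5*0 + 1 = 1.
  i=1: a_1=2, p_1 = 2*5 + 1 = 11, q_1 = 2*1 + 0 = 2.
  i=2: a_2=5, p_2 = 5*11 + 5 = 60, q_2 = 5*2 + 1 = 11.

5/1, 11/2, 60/11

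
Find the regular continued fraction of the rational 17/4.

Run the Euclidean algorithm on 17 and 4; the successive quotients are the partial quotients a_0, a_1, ... (each step inverts the fractional part left over by the previous one):
  17 = 4*4 + 1, so a_0 = 4.
  4 = 4*1 + 0, so a_1 = 4.
The remainder reaches 0 after 2 divisions, so the expansion has 2 partial quotients, read off in order.

[4; 4]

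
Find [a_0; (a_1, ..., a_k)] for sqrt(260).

[16; (8, 32)]

Write x_i = (sqrt(260) + m_i)/d_i with (m_0, d_0) = (0, 1). a_0 = floor(sqrt(260)) = 16, since 16^2 = 256 <= 260 < 289 = 17^2.
Iterate m_{i+1} = d_i*a_i - m_i, d_{i+1} = (260 - m_{i+1}^2)/d_i, a_{i+1} = floor((a_0 + m_{i+1})/d_{i+1}):
  m_1 = 1*16 - 0 = 16, d_1 = (260 - 16^2)/1 = 4/1 = 4, a_1 = floor((16 + 16)/4) = 8.
  m_2 = 4*8 - 16 = 16, d_2 = (260 - 16^2)/4 = 4/4 = 1, a_2 = floor((16 + 16)/1) = 32.
  m_3 = 1*32 - 16 = 16, d_3 = (260 - 16^2)/1 = 4/1 = 4: (m_3, d_3) = (m_1, d_1) = (16, 4), so from here the quotients repeat a_1, a_2; the period length is 2.
Hence the expansion of sqrt(260) is a_0 = 16 followed by the repeating block 8, 32 (period 2).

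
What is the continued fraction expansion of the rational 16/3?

[5; 3]

Run the Euclidean algorithm on 16 and 3; the successive quotients are the partial quotients a_0, a_1, ... (each step inverts the fractional part left over by the previous one):
  16 = 5*3 + 1, so a_0 = 5.
  3 = 3*1 + 0, so a_1 = 3.
The remainder reaches 0 after 2 divisions, so the expansion has 2 partial quotients, read off in order.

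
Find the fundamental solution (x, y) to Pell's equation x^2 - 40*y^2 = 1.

First expand sqrt(40) as a continued fraction. With x_i = (sqrt(40) + m_i)/d_i and (m_0, d_0) = (0, 1): a_0 = floor(sqrt(40)) = 6, since 6^2 = 36 <= 40 < 49 = 7^2.
Iterate m_{i+1} = d_i*a_i - m_i, d_{i+1} = (40 - m_{i+1}^2)/d_i, a_{i+1} = floor((a_0 + m_{i+1})/d_{i+1}):
  m_1 = 1*6 - 0 = 6, d_1 = (40 - 6^2)/1 = 4/1 = 4, a_1 = floor((6 + 6)/4) = 3.
  m_2 = 4*3 - 6 = 6, d_2 = (40 - 6^2)/4 = 4/4 = 1, a_2 = floor((6 + 6)/1) = 12.
  m_3 = 1*12 - 6 = 6, d_3 = (40 - 6^2)/1 = 4/1 = 4: (m_3, d_3) = (m_1, d_1) = (6, 4), so from here the quotients repeat a_1, a_2; the period length is 2.
So sqrt(40) = [6; (3, 12)] with period length k = 2.
k is even, so the fundamental solution of x^2 - 40y^2 = 1 is (p_{k-1}, q_{k-1}) = (p_1, q_1); compute convergents through index 1.
Convergents (p_i = a_i*p_{i-1} + p_{i-2}, q_i = a_i*q_{i-1} + q_{i-2} with p_{-2}=0, p_{-1}=1, q_{-2}=1, q_{-1}=0):
  i=0: a_0=6, p_0 = 6*1 + 0 = 6, q_0 = 6*0 + 1 = 1.
  i=1: a_1=3, p_1 = 3*6 + 1 = 19, q_1 = 3*1 + 0 = 3.
Check: 19^2 - 40*3^2 = 361 - 360 = 1, so (x, y) = (19, 3) solves the equation, and by the theorem it is the least positive solution.

(x, y) = (19, 3)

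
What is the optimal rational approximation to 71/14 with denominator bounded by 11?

Expand x = 71/14 as a continued fraction with the Euclidean algorithm:
  71 = 5*14 + 1, so a_0 = 5.
  14 = 14*1 + 0, so a_1 = 14.
so x = [5; 14].
Convergents (p_i = a_i*p_{i-1} + p_{i-2}, q_i = a_i*q_{i-1} + q_{i-2} with p_{-2}=0, p_{-1}=1, q_{-2}=1, q_{-1}=0), until the denominator exceeds 11:
  i=0: a_0=5, p_0 = 5*1 + 0 = 5, q_0 = 5*0 + 1 = 1.
  i=1: a_1=14, p_1 = 14*5 + 1 = 71, q_1 = 14*1 + 0 = 14.
q_1 = 14 > 11, so the last convergent with denominator <= 11 is p_0/q_0 = 5/1.
The closest fraction with denominator <= 11 is either p_0/q_0 or the intermediate fraction (k*p_0 + p_{-1})/(k*q_0 + q_{-1}) with the largest k >= 1 whose denominator stays <= 11; these approach x as k grows, and every other convergent or intermediate fraction in range is farther away.
Largest k: floor((11 - q_{-1})/q_0) = floor((11 - 0)/1) = 11 (using the seeds p_{-1} = 1, q_{-1} = 0).
That gives (11*5 + 1)/(11*1 + 0) = 56/11.
Compare the errors: |x - 5/1| = |71*1 - 5*14|/(14*1) = 1/14, and |x - 56/11| = |71*11 - 56*14|/(14*11) = 3/154.
Cross-multiplying, 3*14 = 42 < 154 = 1*154, so 3/154 is smaller: the intermediate fraction 56/11 is closer to x than 5/1.

56/11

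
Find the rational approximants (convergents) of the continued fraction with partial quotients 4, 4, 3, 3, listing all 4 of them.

Using the convergent recurrence p_i = a_i*p_{i-1} + p_{i-2}, q_i = a_i*q_{i-1} + q_{i-2} with p_{-2}=0, p_{-1}=1, q_{-2}=1, q_{-1}=0:
  i=0: a_0=4, p_0 = 4*1 + 0 = 4, q_0 = 4*0 + 1 = 1.
  i=1: a_1=4, p_1 = 4*4 + 1 = 17, q_1 = 4*1 + 0 = 4.
  i=2: a_2=3, p_2 = 3*17 + 4 = 55, q_2 = 3*4 + 1 = 13.
  i=3: a_3=3, p_3 = 3*55 + 17 = 182, q_3 = 3*13 + 4 = 43.

4/1, 17/4, 55/13, 182/43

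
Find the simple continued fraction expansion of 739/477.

[1; 1, 1, 4, 1, 1, 2, 1, 6]

Run the Euclidean algorithm on 739 and 477; the successive quotients are the partial quotients a_0, a_1, ... (each step inverts the fractional part left over by the previous one):
  739 = 1*477 + 262, so a_0 = 1.
  477 = 1*262 + 215, so a_1 = 1.
  262 = 1*215 + 47, so a_2 = 1.
  215 = 4*47 + 27, so a_3 = 4.
  47 = 1*27 + 20, so a_4 = 1.
  27 = 1*20 + 7, so a_5 = 1.
  20 = 2*7 + 6, so a_6 = 2.
  7 = 1*6 + 1, so a_7 = 1.
  6 = 6*1 + 0, so a_8 = 6.
The remainder reaches 0 after 9 divisions, so the expansion has 9 partial quotients, read off in order.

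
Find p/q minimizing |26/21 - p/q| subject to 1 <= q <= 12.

5/4

Expand x = 26/21 as a continued fraction with the Euclidean algorithm:
  26 = 1*21 + 5, so a_0 = 1.
  21 = 4*5 + 1, so a_1 = 4.
  5 = 5*1 + 0, so a_2 = 5.
so x = [1; 4, 5].
Convergents (p_i = a_i*p_{i-1} + p_{i-2}, q_i = a_i*q_{i-1} + q_{i-2} with p_{-2}=0, p_{-1}=1, q_{-2}=1, q_{-1}=0), until the denominator exceeds 12:
  i=0: a_0=1, p_0 = 1*1 + 0 = 1, q_0 = 1*0 + 1 = 1.
  i=1: a_1=4, p_1 = 4*1 + 1 = 5, q_1 = 4*1 + 0 = 4.
  i=2: a_2=5, p_2 = 5*5 + 1 = 26, q_2 = 5*4 + 1 = 21.
q_2 = 21 > 12, so the last convergent with denominator <= 12 is p_1/q_1 = 5/4.
The closest fraction with denominator <= 12 is either p_1/q_1 or the intermediate fraction (k*p_1 + p_0)/(k*q_1 + q_0) with the largest k >= 1 whose denominator stays <= 12; these approach x as k grows, and every other convergent or intermediate fraction in range is farther away.
Largest k: floor((12 - q_0)/q_1) = floor((12 - 1)/4) = 2.
That gives (2*5 + 1)/(2*4 + 1) = 11/9.
Compare the errors: |x - 5/4| = |26*4 - 5*21|/(21*4) = 1/84, and |x - 11/9| = |26*9 - 11*21|/(21*9) = 3/189.
Cross-multiplying, 1*189 = 189 < 252 = 3*84, so 1/84 is smaller: the convergent 5/4 is closer to x than 11/9.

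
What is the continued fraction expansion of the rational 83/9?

Run the Euclidean algorithm on 83 and 9; the successive quotients are the partial quotients a_0, a_1, ... (each step inverts the fractional part left over by the previous one):
  83 = 9*9 + 2, so a_0 = 9.
  9 = 4*2 + 1, so a_1 = 4.
  2 = 2*1 + 0, so a_2 = 2.
The remainder reaches 0 after 3 divisions, so the expansion has 3 partial quotients, read off in order.

[9; 4, 2]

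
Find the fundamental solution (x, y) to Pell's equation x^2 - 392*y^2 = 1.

(x, y) = (99, 5)

First expand sqrt(392) as a continued fraction. With x_i = (sqrt(392) + m_i)/d_i and (m_0, d_0) = (0, 1): a_0 = floor(sqrt(392)) = 19, since 19^2 = 361 <= 392 < 400 = 20^2.
Iterate m_{i+1} = d_i*a_i - m_i, d_{i+1} = (392 - m_{i+1}^2)/d_i, a_{i+1} = floor((a_0 + m_{i+1})/d_{i+1}):
  m_1 = 1*19 - 0 = 19, d_1 = (392 - 19^2)/1 = 31/1 = 31, a_1 = floor((19 + 19)/31) = 1.
  m_2 = 31*1 - 19 = 12, d_2 = (392 - 12^2)/31 = 248/31 = 8, a_2 = floor((19 + 12)/8) = 3.
  m_3 = 8*3 - 12 = 12, d_3 = (392 - 12^2)/8 = 248/8 = 31, a_3 = floor((19 + 12)/31) = 1.
  m_4 = 31*1 - 12 = 19, d_4 = (392 - 19^2)/31 = 31/31 = 1, a_4 = floor((19 + 19)/1) = 38.
  m_5 = 1*38 - 19 = 19, d_5 = (392 - 19^2)/1 = 31/1 = 31: (m_5, d_5) = (m_1, d_1) = (19, 31), so from here the quotients repeat a_1, ..., a_4; the period length is 4.
So sqrt(392) = [19; (1, 3, 1, 38)] with period length k = 4.
k is even, so the fundamental solution of x^2 - 392y^2 = 1 is (p_{k-1}, q_{k-1}) = (p_3, q_3); compute convergents through index 3.
Convergents (p_i = a_i*p_{i-1} + p_{i-2}, q_i = a_i*q_{i-1} + q_{i-2} with p_{-2}=0, p_{-1}=1, q_{-2}=1, q_{-1}=0):
  i=0: a_0=19, p_0 = 19*1 + 0 = 19, q_0 = 19*0 + 1 = 1.
  i=1: a_1=1, p_1 = 1*19 + 1 = 20, q_1 = 1*1 + 0 = 1.
  i=2: a_2=3, p_2 = 3*20 + 19 = 79, q_2 = 3*1 + 1 = 4.
  i=3: a_3=1, p_3 = 1*79 + 20 = 99, q_3 = 1*4 + 1 = 5.
Check: 99^2 - 392*5^2 = 9801 - 9800 = 1, so (x, y) = (99, 5) solves the equation, and by the theorem it is the least positive solution.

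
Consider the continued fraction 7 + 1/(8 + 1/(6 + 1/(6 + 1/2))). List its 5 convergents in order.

Using the convergent recurrence p_i = a_i*p_{i-1} + p_{i-2}, q_i = a_i*q_{i-1} + q_{i-2} with p_{-2}=0, p_{-1}=1, q_{-2}=1, q_{-1}=0:
  i=0: a_0=7, p_0 = 7*1 + 0 = 7, q_0 = 7*0 + 1 = 1.
  i=1: a_1=8, p_1 = 8*7 + 1 = 57, q_1 = 8*1 + 0 = 8.
  i=2: a_2=6, p_2 = 6*57 + 7 = 349, q_2 = 6*8 + 1 = 49.
  i=3: a_3=6, p_3 = 6*349 + 57 = 2151, q_3 = 6*49 + 8 = 302.
  i=4: a_4=2, p_4 = 2*2151 + 349 = 4651, q_4 = 2*302 + 49 = 653.

7/1, 57/8, 349/49, 2151/302, 4651/653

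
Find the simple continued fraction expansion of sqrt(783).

[27; (1, 54)]

Write x_i = (sqrt(783) + m_i)/d_i with (m_0, d_0) = (0, 1). a_0 = floor(sqrt(783)) = 27, since 27^2 = 729 <= 783 < 784 = 28^2.
Iterate m_{i+1} = d_i*a_i - m_i, d_{i+1} = (783 - m_{i+1}^2)/d_i, a_{i+1} = floor((a_0 + m_{i+1})/d_{i+1}):
  m_1 = 1*27 - 0 = 27, d_1 = (783 - 27^2)/1 = 54/1 = 54, a_1 = floor((27 + 27)/54) = 1.
  m_2 = 54*1 - 27 = 27, d_2 = (783 - 27^2)/54 = 54/54 = 1, a_2 = floor((27 + 27)/1) = 54.
  m_3 = 1*54 - 27 = 27, d_3 = (783 - 27^2)/1 = 54/1 = 54: (m_3, d_3) = (m_1, d_1) = (27, 54), so from here the quotients repeat a_1, a_2; the period length is 2.
Hence the expansion of sqrt(783) is a_0 = 27 followed by the repeating block 1, 54 (period 2).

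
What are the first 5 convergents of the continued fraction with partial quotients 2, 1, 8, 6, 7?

2/1, 3/1, 26/9, 159/55, 1139/394

Using the convergent recurrence p_i = a_i*p_{i-1} + p_{i-2}, q_i = a_i*q_{i-1} + q_{i-2} with p_{-2}=0, p_{-1}=1, q_{-2}=1, q_{-1}=0:
  i=0: a_0=2, p_0 = 2*1 + 0 = 2, q_0 = 2*0 + 1 = 1.
  i=1: a_1=1, p_1 = 1*2 + 1 = 3, q_1 = 1*1 + 0 = 1.
  i=2: a_2=8, p_2 = 8*3 + 2 = 26, q_2 = 8*1 + 1 = 9.
  i=3: a_3=6, p_3 = 6*26 + 3 = 159, q_3 = 6*9 + 1 = 55.
  i=4: a_4=7, p_4 = 7*159 + 26 = 1139, q_4 = 7*55 + 9 = 394.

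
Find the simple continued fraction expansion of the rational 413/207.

[1; 1, 206]

Run the Euclidean algorithm on 413 and 207; the successive quotients are the partial quotients a_0, a_1, ... (each step inverts the fractional part left over by the previous one):
  413 = 1*207 + 206, so a_0 = 1.
  207 = 1*206 + 1, so a_1 = 1.
  206 = 206*1 + 0, so a_2 = 206.
The remainder reaches 0 after 3 divisions, so the expansion has 3 partial quotients, read off in order.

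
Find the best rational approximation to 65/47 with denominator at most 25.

Expand x = 65/47 as a continued fraction with the Euclidean algorithm:
  65 = 1*47 + 18, so a_0 = 1.
  47 = 2*18 + 11, so a_1 = 2.
  18 = 1*11 + 7, so a_2 = 1.
  11 = 1*7 + 4, so a_3 = 1.
  7 = 1*4 + 3, so a_4 = 1.
  4 = 1*3 + 1, so a_5 = 1.
  3 = 3*1 + 0, so a_6 = 3.
so x = [1; 2, 1, 1, 1, 1, 3].
Convergents (p_i = a_i*p_{i-1} + p_{i-2}, q_i = a_i*q_{i-1} + q_{i-2} with p_{-2}=0, p_{-1}=1, q_{-2}=1, q_{-1}=0), until the denominator exceeds 25:
  i=0: a_0=1, p_0 = 1*1 + 0 = 1, q_0 = 1*0 + 1 = 1.
  i=1: a_1=2, p_1 = 2*1 + 1 = 3, q_1 = 2*1 + 0 = 2.
  i=2: a_2=1, p_2 = 1*3 + 1 = 4, q_2 = 1*2 + 1 = 3.
  i=3: a_3=1, p_3 = 1*4 + 3 = 7, q_3 = 1*3 + 2 = 5.
  i=4: a_4=1, p_4 = 1*7 + 4 = 11, q_4 = 1*5 + 3 = 8.
  i=5: a_5=1, p_5 = 1*11 + 7 = 18, q_5 = 1*8 + 5 = 13.
  i=6: a_6=3, p_6 = 3*18 + 11 = 65, q_6 = 3*13 + 8 = 47.
q_6 = 47 > 25, so the last convergent with denominator <= 25 is p_5/q_5 = 18/13.
The closest fraction with denominator <= 25 is either p_5/q_5 or the intermediate fraction (k*p_5 + p_4)/(k*q_5 + q_4) with the largest k >= 1 whose denominator stays <= 25; these approach x as k grows, and every other convergent or intermediate fraction in range is farther away.
Largest k: floor((25 - q_4)/q_5) = floor((25 - 8)/13) = 1.
That gives (1*18 + 11)/(1*13 + 8) = 29/21.
Compare the errors: |x - 18/13| = |65*13 - 18*47|/(47*13) = 1/611, and |x - 29/21| = |65*21 - 29*47|/(47*21) = 2/987.
Cross-multiplying, 1*987 = 987 < 1222 = 2*611, so 1/611 is smaller: the convergent 18/13 is closer to x than 29/21.

18/13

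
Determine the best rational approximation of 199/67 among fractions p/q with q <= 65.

101/34

Expand x = 199/67 as a continued fraction with the Euclidean algorithm:
  199 = 2*67 + 65, so a_0 = 2.
  67 = 1*65 + 2, so a_1 = 1.
  65 = 32*2 + 1, so a_2 = 32.
  2 = 2*1 + 0, so a_3 = 2.
so x = [2; 1, 32, 2].
Convergents (p_i = a_i*p_{i-1} + p_{i-2}, q_i = a_i*q_{i-1} + q_{i-2} with p_{-2}=0, p_{-1}=1, q_{-2}=1, q_{-1}=0), until the denominator exceeds 65:
  i=0: a_0=2, p_0 = 2*1 + 0 = 2, q_0 = 2*0 + 1 = 1.
  i=1: a_1=1, p_1 = 1*2 + 1 = 3, q_1 = 1*1 + 0 = 1.
  i=2: a_2=32, p_2 = 32*3 + 2 = 98, q_2 = 32*1 + 1 = 33.
  i=3: a_3=2, p_3 = 2*98 + 3 = 199, q_3 = 2*33 + 1 = 67.
q_3 = 67 > 65, so the last convergent with denominator <= 65 is p_2/q_2 = 98/33.
The closest fraction with denominator <= 65 is either p_2/q_2 or the intermediate fraction (k*p_2 + p_1)/(k*q_2 + q_1) with the largest k >= 1 whose denominator stays <= 65; these approach x as k grows, and every other convergent or intermediate fraction in range is farther away.
Largest k: floor((65 - q_1)/q_2) = floor((65 - 1)/33) = 1.
That gives (1*98 + 3)/(1*33 + 1) = 101/34.
Compare the errors: |x - 98/33| = |199*33 - 98*67|/(67*33) = 1/2211, and |x - 101/34| = |199*34 - 101*67|/(67*34) = 1/2278.
Cross-multiplying, 1*2211 = 2211 < 2278 = 1*2278, so 1/2278 is smaller: the intermediate fraction 101/34 is closer to x than 98/33.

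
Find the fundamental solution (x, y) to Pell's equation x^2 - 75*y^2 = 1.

First expand sqrt(75) as a continued fraction. With x_i = (sqrt(75) + m_i)/d_i and (m_0, d_0) = (0, 1): a_0 = floor(sqrt(75)) = 8, since 8^2 = 64 <= 75 < 81 = 9^2.
Iterate m_{i+1} = d_i*a_i - m_i, d_{i+1} = (75 - m_{i+1}^2)/d_i, a_{i+1} = floor((a_0 + m_{i+1})/d_{i+1}):
  m_1 = 1*8 - 0 = 8, d_1 = (75 - 8^2)/1 = 11/1 = 11, a_1 = floor((8 + 8)/11) = 1.
  m_2 = 11*1 - 8 = 3, d_2 = (75 - 3^2)/11 = 66/11 = 6, a_2 = floor((8 + 3)/6) = 1.
  m_3 = 6*1 - 3 = 3, d_3 = (75 - 3^2)/6 = 66/6 = 11, a_3 = floor((8 + 3)/11) = 1.
  m_4 = 11*1 - 3 = 8, d_4 = (75 - 8^2)/11 = 11/11 = 1, a_4 = floor((8 + 8)/1) = 16.
  m_5 = 1*16 - 8 = 8, d_5 = (75 - 8^2)/1 = 11/1 = 11: (m_5, d_5) = (m_1, d_1) = (8, 11), so from here the quotients repeat a_1, ..., a_4; the period length is 4.
So sqrt(75) = [8; (1, 1, 1, 16)] with period length k = 4.
k is even, so the fundamental solution of x^2 - 75y^2 = 1 is (p_{k-1}, q_{k-1}) = (p_3, q_3); compute convergents through index 3.
Convergents (p_i = a_i*p_{i-1} + p_{i-2}, q_i = a_i*q_{i-1} + q_{i-2} with p_{-2}=0, p_{-1}=1, q_{-2}=1, q_{-1}=0):
  i=0: a_0=8, p_0 = 8*1 + 0 = 8, q_0 = 8*0 + 1 = 1.
  i=1: a_1=1, p_1 = 1*8 + 1 = 9, q_1 = 1*1 + 0 = 1.
  i=2: a_2=1, p_2 = 1*9 + 8 = 17, q_2 = 1*1 + 1 = 2.
  i=3: a_3=1, p_3 = 1*17 + 9 = 26, q_3 = 1*2 + 1 = 3.
Check: 26^2 - 75*3^2 = 676 - 675 = 1, so (x, y) = (26, 3) solves the equation, and by the theorem it is the least positive solution.

(x, y) = (26, 3)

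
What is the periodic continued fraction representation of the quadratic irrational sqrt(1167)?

[34; (6, 5, 11, 5, 6, 68)]

Write x_i = (sqrt(1167) + m_i)/d_i with (m_0, d_0) = (0, 1). a_0 = floor(sqrt(1167)) = 34, since 34^2 = 1156 <= 1167 < 1225 = 35^2.
Iterate m_{i+1} = d_i*a_i - m_i, d_{i+1} = (1167 - m_{i+1}^2)/d_i, a_{i+1} = floor((a_0 + m_{i+1})/d_{i+1}):
  m_1 = 1*34 - 0 = 34, d_1 = (1167 - 34^2)/1 = 11/1 = 11, a_1 = floor((34 + 34)/11) = 6.
  m_2 = 11*6 - 34 = 32, d_2 = (1167 - 32^2)/11 = 143/11 = 13, a_2 = floor((34 + 32)/13) = 5.
  m_3 = 13*5 - 32 = 33, d_3 = (1167 - 33^2)/13 = 78/13 = 6, a_3 = floor((34 + 33)/6) = 11.
  m_4 = 6*11 - 33 = 33, d_4 = (1167 - 33^2)/6 = 78/6 = 13, a_4 = floor((34 + 33)/13) = 5.
  m_5 = 13*5 - 33 = 32, d_5 = (1167 - 32^2)/13 = 143/13 = 11, a_5 = floor((34 + 32)/11) = 6.
  m_6 = 11*6 - 32 = 34, d_6 = (1167 - 34^2)/11 = 11/11 = 1, a_6 = floor((34 + 34)/1) = 68.
  m_7 = 1*68 - 34 = 34, d_7 = (1167 - 34^2)/1 = 11/1 = 11: (m_7, d_7) = (m_1, d_1) = (34, 11), so from here the quotients repeat a_1, ..., a_6; the period length is 6.
Hence the expansion of sqrt(1167) is a_0 = 34 followed by the repeating block 6, 5, 11, 5, 6, 68 (period 6).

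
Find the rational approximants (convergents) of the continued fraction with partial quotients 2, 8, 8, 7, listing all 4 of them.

2/1, 17/8, 138/65, 983/463

Using the convergent recurrence p_i = a_i*p_{i-1} + p_{i-2}, q_i = a_i*q_{i-1} + q_{i-2} with p_{-2}=0, p_{-1}=1, q_{-2}=1, q_{-1}=0:
  i=0: a_0=2, p_0 = 2*1 + 0 = 2, q_0 = 2*0 + 1 = 1.
  i=1: a_1=8, p_1 = 8*2 + 1 = 17, q_1 = 8*1 + 0 = 8.
  i=2: a_2=8, p_2 = 8*17 + 2 = 138, q_2 = 8*8 + 1 = 65.
  i=3: a_3=7, p_3 = 7*138 + 17 = 983, q_3 = 7*65 + 8 = 463.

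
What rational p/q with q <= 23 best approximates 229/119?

25/13

Expand x = 229/119 as a continued fraction with the Euclidean algorithm:
  229 = 1*119 + 110, so a_0 = 1.
  119 = 1*110 + 9, so a_1 = 1.
  110 = 12*9 + 2, so a_2 = 12.
  9 = 4*2 + 1, so a_3 = 4.
  2 = 2*1 + 0, so a_4 = 2.
so x = [1; 1, 12, 4, 2].
Convergents (p_i = a_i*p_{i-1} + p_{i-2}, q_i = a_i*q_{i-1} + q_{i-2} with p_{-2}=0, p_{-1}=1, q_{-2}=1, q_{-1}=0), until the denominator exceeds 23:
  i=0: a_0=1, p_0 = 1*1 + 0 = 1, q_0 = 1*0 + 1 = 1.
  i=1: a_1=1, p_1 = 1*1 + 1 = 2, q_1 = 1*1 + 0 = 1.
  i=2: a_2=12, p_2 = 12*2 + 1 = 25, q_2 = 12*1 + 1 = 13.
  i=3: a_3=4, p_3 = 4*25 + 2 = 102, q_3 = 4*13 + 1 = 53.
q_3 = 53 > 23, so the last convergent with denominator <= 23 is p_2/q_2 = 25/13.
The closest fraction with denominator <= 23 is either p_2/q_2 or the intermediate fraction (k*p_2 + p_1)/(k*q_2 + q_1) with the largest k >= 1 whose denominator stays <= 23; these approach x as k grows, and every other convergent or intermediate fraction in range is farther away.
Largest k: floor((23 - q_1)/q_2) = floor((23 - 1)/13) = 1.
That gives (1*25 + 2)/(1*13 + 1) = 27/14.
Compare the errors: |x - 25/13| = |229*13 - 25*119|/(119*13) = 2/1547, and |x - 27/14| = |229*14 - 27*119|/(119*14) = 7/1666.
Cross-multiplying, 2*1666 = 3332 < 10829 = 7*1547, so 2/1547 is smaller: the convergent 25/13 is closer to x than 27/14.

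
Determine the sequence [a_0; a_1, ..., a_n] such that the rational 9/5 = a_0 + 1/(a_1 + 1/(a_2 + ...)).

Run the Euclidean algorithm on 9 and 5; the successive quotients are the partial quotients a_0, a_1, ... (each step inverts the fractional part left over by the previous one):
  9 = 1*5 + 4, so a_0 = 1.
  5 = 1*4 + 1, so a_1 = 1.
  4 = 4*1 + 0, so a_2 = 4.
The remainder reaches 0 after 3 divisions, so the expansion has 3 partial quotients, read off in order.

[1; 1, 4]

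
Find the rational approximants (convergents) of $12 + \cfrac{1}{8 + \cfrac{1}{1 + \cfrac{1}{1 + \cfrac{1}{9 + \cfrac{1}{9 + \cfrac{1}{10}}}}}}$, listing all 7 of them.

Using the convergent recurrence p_i = a_i*p_{i-1} + p_{i-2}, q_i = a_i*q_{i-1} + q_{i-2} with p_{-2}=0, p_{-1}=1, q_{-2}=1, q_{-1}=0:
  i=0: a_0=12, p_0 = 12*1 + 0 = 12, q_0 = 12*0 + 1 = 1.
  i=1: a_1=8, p_1 = 8*12 + 1 = 97, q_1 = 8*1 + 0 = 8.
  i=2: a_2=1, p_2 = 1*97 + 12 = 109, q_2 = 1*8 + 1 = 9.
  i=3: a_3=1, p_3 = 1*109 + 97 = 206, q_3 = 1*9 + 8 = 17.
  i=4: a_4=9, p_4 = 9*206 + 109 = 1963, q_4 = 9*17 + 9 = 162.
  i=5: a_5=9, p_5 = 9*1963 + 206 = 17873, q_5 = 9*162 + 17 = 1475.
  i=6: a_6=10, p_6 = 10*17873 + 1963 = 180693, q_6 = 10*1475 + 162 = 14912.

12/1, 97/8, 109/9, 206/17, 1963/162, 17873/1475, 180693/14912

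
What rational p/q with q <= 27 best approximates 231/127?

20/11

Expand x = 231/127 as a continued fraction with the Euclidean algorithm:
  231 = 1*127 + 104, so a_0 = 1.
  127 = 1*104 + 23, so a_1 = 1.
  104 = 4*23 + 12, so a_2 = 4.
  23 = 1*12 + 11, so a_3 = 1.
  12 = 1*11 + 1, so a_4 = 1.
  11 = 11*1 + 0, so a_5 = 11.
so x = [1; 1, 4, 1, 1, 11].
Convergents (p_i = a_i*p_{i-1} + p_{i-2}, q_i = a_i*q_{i-1} + q_{i-2} with p_{-2}=0, p_{-1}=1, q_{-2}=1, q_{-1}=0), until the denominator exceeds 27:
  i=0: a_0=1, p_0 = 1*1 + 0 = 1, q_0 = 1*0 + 1 = 1.
  i=1: a_1=1, p_1 = 1*1 + 1 = 2, q_1 = 1*1 + 0 = 1.
  i=2: a_2=4, p_2 = 4*2 + 1 = 9, q_2 = 4*1 + 1 = 5.
  i=3: a_3=1, p_3 = 1*9 + 2 = 11, q_3 = 1*5 + 1 = 6.
  i=4: a_4=1, p_4 = 1*11 + 9 = 20, q_4 = 1*6 + 5 = 11.
  i=5: a_5=11, p_5 = 11*20 + 11 = 231, q_5 = 11*11 + 6 = 127.
q_5 = 127 > 27, so the last convergent with denominator <= 27 is p_4/q_4 = 20/11.
The closest fraction with denominator <= 27 is either p_4/q_4 or the intermediate fraction (k*p_4 + p_3)/(k*q_4 + q_3) with the largest k >= 1 whose denominator stays <= 27; these approach x as k grows, and every other convergent or intermediate fraction in range is farther away.
Largest k: floor((27 - q_3)/q_4) = floor((27 - 6)/11) = 1.
That gives (1*20 + 11)/(1*11 + 6) = 31/17.
Compare the errors: |x - 20/11| = |231*11 - 20*127|/(127*11) = 1/1397, and |x - 31/17| = |231*17 - 31*127|/(127*17) = 10/2159.
Cross-multiplying, 1*2159 = 2159 < 13970 = 10*1397, so 1/1397 is smaller: the convergent 20/11 is closer to x than 31/17.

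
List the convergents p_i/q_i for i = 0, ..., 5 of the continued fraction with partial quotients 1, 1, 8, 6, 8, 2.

Using the convergent recurrence p_i = a_i*p_{i-1} + p_{i-2}, q_i = a_i*q_{i-1} + q_{i-2} with p_{-2}=0, p_{-1}=1, q_{-2}=1, q_{-1}=0:
  i=0: a_0=1, p_0 = 1*1 + 0 = 1, q_0 = 1*0 + 1 = 1.
  i=1: a_1=1, p_1 = 1*1 + 1 = 2, q_1 = 1*1 + 0 = 1.
  i=2: a_2=8, p_2 = 8*2 + 1 = 17, q_2 = 8*1 + 1 = 9.
  i=3: a_3=6, p_3 = 6*17 + 2 = 104, q_3 = 6*9 + 1 = 55.
  i=4: a_4=8, p_4 = 8*104 + 17 = 849, q_4 = 8*55 + 9 = 449.
  i=5: a_5=2, p_5 = 2*849 + 104 = 1802, q_5 = 2*449 + 55 = 953.

1/1, 2/1, 17/9, 104/55, 849/449, 1802/953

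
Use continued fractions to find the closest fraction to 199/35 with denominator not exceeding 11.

Expand x = 199/35 as a continued fraction with the Euclidean algorithm:
  199 = 5*35 + 24, so a_0 = 5.
  35 = 1*24 + 11, so a_1 = 1.
  24 = 2*11 + 2, so a_2 = 2.
  11 = 5*2 + 1, so a_3 = 5.
  2 = 2*1 + 0, so a_4 = 2.
so x = [5; 1, 2, 5, 2].
Convergents (p_i = a_i*p_{i-1} + p_{i-2}, q_i = a_i*q_{i-1} + q_{i-2} with p_{-2}=0, p_{-1}=1, q_{-2}=1, q_{-1}=0), until the denominator exceeds 11:
  i=0: a_0=5, p_0 = 5*1 + 0 = 5, q_0 = 5*0 + 1 = 1.
  i=1: a_1=1, p_1 = 1*5 + 1 = 6, q_1 = 1*1 + 0 = 1.
  i=2: a_2=2, p_2 = 2*6 + 5 = 17, q_2 = 2*1 + 1 = 3.
  i=3: a_3=5, p_3 = 5*17 + 6 = 91, q_3 = 5*3 + 1 = 16.
q_3 = 16 > 11, so the last convergent with denominator <= 11 is p_2/q_2 = 17/3.
The closest fraction with denominator <= 11 is either p_2/q_2 or the intermediate fraction (k*p_2 + p_1)/(k*q_2 + q_1) with the largest k >= 1 whose denominator stays <= 11; these approach x as k grows, and every other convergent or intermediate fraction in range is farther away.
Largest k: floor((11 - q_1)/q_2) = floor((11 - 1)/3) = 3.
That gives (3*17 + 6)/(3*3 + 1) = 57/10.
Compare the errors: |x - 17/3| = |199*3 - 17*35|/(35*3) = 2/105, and |x - 57/10| = |199*10 - 57*35|/(35*10) = 5/350.
Cross-multiplying, 5*105 = 525 < 700 = 2*350, so 5/350 is smaller: the intermediate fraction 57/10 is closer to x than 17/3.

57/10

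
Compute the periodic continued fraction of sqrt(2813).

Write x_i = (sqrt(2813) + m_i)/d_i with (m_0, d_0) = (0, 1). a_0 = floor(sqrt(2813)) = 53, since 53^2 = 2809 <= 2813 < 2916 = 54^2.
Iterate m_{i+1} = d_i*a_i - m_i, d_{i+1} = (2813 - m_{i+1}^2)/d_i, a_{i+1} = floor((a_0 + m_{i+1})/d_{i+1}):
  m_1 = 1*53 - 0 = 53, d_1 = (2813 - 53^2)/1 = 4/1 = 4, a_1 = floor((53 + 53)/4) = 26.
  m_2 = 4*26 - 53 = 51, d_2 = (2813 - 51^2)/4 = 212/4 = 53, a_2 = floor((53 + 51)/53) = 1.
  m_3 = 53*1 - 51 = 2, d_3 = (2813 - 2^2)/53 = 2809/53 = 53, a_3 = floor((53 + 2)/53) = 1.
  m_4 = 53*1 - 2 = 51, d_4 = (2813 - 51^2)/53 = 212/53 = 4, a_4 = floor((53 + 51)/4) = 26.
  m_5 = 4*26 - 51 = 53, d_5 = (2813 - 53^2)/4 = 4/4 = 1, a_5 = floor((53 + 53)/1) = 106.
  m_6 = 1*106 - 53 = 53, d_6 = (2813 - 53^2)/1 = 4/1 = 4: (m_6, d_6) = (m_1, d_1) = (53, 4), so from here the quotients repeat a_1, ..., a_5; the period length is 5.
Hence the expansion of sqrt(2813) is a_0 = 53 followed by the repeating block 26, 1, 1, 26, 106 (period 5).

[53; (26, 1, 1, 26, 106)]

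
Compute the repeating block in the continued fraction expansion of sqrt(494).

[22; (4, 2, 2, 1, 2, 1, 2, 2, 4, 44)]

Write x_i = (sqrt(494) + m_i)/d_i with (m_0, d_0) = (0, 1). a_0 = floor(sqrt(494)) = 22, since 22^2 = 484 <= 494 < 529 = 23^2.
Iterate m_{i+1} = d_i*a_i - m_i, d_{i+1} = (494 - m_{i+1}^2)/d_i, a_{i+1} = floor((a_0 + m_{i+1})/d_{i+1}):
  m_1 = 1*22 - 0 = 22, d_1 = (494 - 22^2)/1 = 10/1 = 10, a_1 = floor((22 + 22)/10) = 4.
  m_2 = 10*4 - 22 = 18, d_2 = (494 - 18^2)/10 = 170/10 = 17, a_2 = floor((22 + 18)/17) = 2.
  m_3 = 17*2 - 18 = 16, d_3 = (494 - 16^2)/17 = 238/17 = 14, a_3 = floor((22 + 16)/14) = 2.
  m_4 = 14*2 - 16 = 12, d_4 = (494 - 12^2)/14 = 350/14 = 25, a_4 = floor((22 + 12)/25) = 1.
  m_5 = 25*1 - 12 = 13, d_5 = (494 - 13^2)/25 = 325/25 = 13, a_5 = floor((22 + 13)/13) = 2.
  m_6 = 13*2 - 13 = 13, d_6 = (494 - 13^2)/13 = 325/13 = 25, a_6 = floor((22 + 13)/25) = 1.
  m_7 = 25*1 - 13 = 12, d_7 = (494 - 12^2)/25 = 350/25 = 14, a_7 = floor((22 + 12)/14) = 2.
  m_8 = 14*2 - 12 = 16, d_8 = (494 - 16^2)/14 = 238/14 = 17, a_8 = floor((22 + 16)/17) = 2.
  m_9 = 17*2 - 16 = 18, d_9 = (494 - 18^2)/17 = 170/17 = 10, a_9 = floor((22 + 18)/10) = 4.
  m_10 = 10*4 - 18 = 22, d_10 = (494 - 22^2)/10 = 10/10 = 1, a_10 = floor((22 + 22)/1) = 44.
  m_11 = 1*44 - 22 = 22, d_11 = (494 - 22^2)/1 = 10/1 = 10: (m_11, d_11) = (m_1, d_1) = (22, 10), so from here the quotients repeat a_1, ..., a_10; the period length is 10.
Hence the expansion of sqrt(494) is a_0 = 22 followed by the repeating block 4, 2, 2, 1, 2, 1, 2, 2, 4, 44 (period 10).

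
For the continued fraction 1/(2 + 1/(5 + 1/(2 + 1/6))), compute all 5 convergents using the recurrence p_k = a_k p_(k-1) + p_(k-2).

Using the convergent recurrence p_i = a_i*p_{i-1} + p_{i-2}, q_i = a_i*q_{i-1} + q_{i-2} with p_{-2}=0, p_{-1}=1, q_{-2}=1, q_{-1}=0:
  i=0: a_0=0, p_0 = 0*1 + 0 = 0, q_0 = 0*0 + 1 = 1.
  i=1: a_1=2, p_1 = 2*0 + 1 = 1, q_1 = 2*1 + 0 = 2.
  i=2: a_2=5, p_2 = 5*1 + 0 = 5, q_2 = 5*2 + 1 = 11.
  i=3: a_3=2, p_3 = 2*5 + 1 = 11, q_3 = 2*11 + 2 = 24.
  i=4: a_4=6, p_4 = 6*11 + 5 = 71, q_4 = 6*24 + 11 = 155.

0/1, 1/2, 5/11, 11/24, 71/155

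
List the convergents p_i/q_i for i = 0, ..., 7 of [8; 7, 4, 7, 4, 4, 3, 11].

8/1, 57/7, 236/29, 1709/210, 7072/869, 29997/3686, 97063/11927, 1097690/134883

Using the convergent recurrence p_i = a_i*p_{i-1} + p_{i-2}, q_i = a_i*q_{i-1} + q_{i-2} with p_{-2}=0, p_{-1}=1, q_{-2}=1, q_{-1}=0:
  i=0: a_0=8, p_0 = 8*1 + 0 = 8, q_0 = 8*0 + 1 = 1.
  i=1: a_1=7, p_1 = 7*8 + 1 = 57, q_1 = 7*1 + 0 = 7.
  i=2: a_2=4, p_2 = 4*57 + 8 = 236, q_2 = 4*7 + 1 = 29.
  i=3: a_3=7, p_3 = 7*236 + 57 = 1709, q_3 = 7*29 + 7 = 210.
  i=4: a_4=4, p_4 = 4*1709 + 236 = 7072, q_4 = 4*210 + 29 = 869.
  i=5: a_5=4, p_5 = 4*7072 + 1709 = 29997, q_5 = 4*869 + 210 = 3686.
  i=6: a_6=3, p_6 = 3*29997 + 7072 = 97063, q_6 = 3*3686 + 869 = 11927.
  i=7: a_7=11, p_7 = 11*97063 + 29997 = 1097690, q_7 = 11*11927 + 3686 = 134883.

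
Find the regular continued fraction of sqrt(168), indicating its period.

[12; (1, 24)]

Write x_i = (sqrt(168) + m_i)/d_i with (m_0, d_0) = (0, 1). a_0 = floor(sqrt(168)) = 12, since 12^2 = 144 <= 168 < 169 = 13^2.
Iterate m_{i+1} = d_i*a_i - m_i, d_{i+1} = (168 - m_{i+1}^2)/d_i, a_{i+1} = floor((a_0 + m_{i+1})/d_{i+1}):
  m_1 = 1*12 - 0 = 12, d_1 = (168 - 12^2)/1 = 24/1 = 24, a_1 = floor((12 + 12)/24) = 1.
  m_2 = 24*1 - 12 = 12, d_2 = (168 - 12^2)/24 = 24/24 = 1, a_2 = floor((12 + 12)/1) = 24.
  m_3 = 1*24 - 12 = 12, d_3 = (168 - 12^2)/1 = 24/1 = 24: (m_3, d_3) = (m_1, d_1) = (12, 24), so from here the quotients repeat a_1, a_2; the period length is 2.
Hence the expansion of sqrt(168) is a_0 = 12 followed by the repeating block 1, 24 (period 2).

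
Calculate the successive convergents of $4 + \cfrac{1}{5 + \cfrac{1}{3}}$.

Using the convergent recurrence p_i = a_i*p_{i-1} + p_{i-2}, q_i = a_i*q_{i-1} + q_{i-2} with p_{-2}=0, p_{-1}=1, q_{-2}=1, q_{-1}=0:
  i=0: a_0=4, p_0 = 4*1 + 0 = 4, q_0 = 4*0 + 1 = 1.
  i=1: a_1=5, p_1 = 5*4 + 1 = 21, q_1 = 5*1 + 0 = 5.
  i=2: a_2=3, p_2 = 3*21 + 4 = 67, q_2 = 3*5 + 1 = 16.

4/1, 21/5, 67/16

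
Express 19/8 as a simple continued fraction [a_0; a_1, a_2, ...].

Run the Euclidean algorithm on 19 and 8; the successive quotients are the partial quotients a_0, a_1, ... (each step inverts the fractional part left over by the previous one):
  19 = 2*8 + 3, so a_0 = 2.
  8 = 2*3 + 2, so a_1 = 2.
  3 = 1*2 + 1, so a_2 = 1.
  2 = 2*1 + 0, so a_3 = 2.
The remainder reaches 0 after 4 divisions, so the expansion has 4 partial quotients, read off in order.

[2; 2, 1, 2]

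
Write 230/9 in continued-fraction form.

Run the Euclidean algorithm on 230 and 9; the successive quotients are the partial quotients a_0, a_1, ... (each step inverts the fractional part left over by the previous one):
  230 = 25*9 + 5, so a_0 = 25.
  9 = 1*5 + 4, so a_1 = 1.
  5 = 1*4 + 1, so a_2 = 1.
  4 = 4*1 + 0, so a_3 = 4.
The remainder reaches 0 after 4 divisions, so the expansion has 4 partial quotients, read off in order.

[25; 1, 1, 4]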